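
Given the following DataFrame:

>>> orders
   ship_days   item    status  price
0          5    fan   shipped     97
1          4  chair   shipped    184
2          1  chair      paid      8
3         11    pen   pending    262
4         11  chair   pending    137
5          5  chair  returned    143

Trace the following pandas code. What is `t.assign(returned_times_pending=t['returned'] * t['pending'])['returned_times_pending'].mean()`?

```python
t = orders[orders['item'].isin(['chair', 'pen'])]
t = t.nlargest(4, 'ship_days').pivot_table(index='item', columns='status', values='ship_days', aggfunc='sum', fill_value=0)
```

filter rows where item in ['chair', 'pen']:
   ship_days   item    status  price
1          4  chair   shipped    184
2          1  chair      paid      8
3         11    pen   pending    262
4         11  chair   pending    137
5          5  chair  returned    143
take 4 rows with largest ship_days:
   ship_days   item    status  price
3         11    pen   pending    262
4         11  chair   pending    137
5          5  chair  returned    143
1          4  chair   shipped    184
pivot: rows=item, cols=status, sum(ship_days):
status  pending  returned  shipped
item                              
chair        11         5        4
pen          11         0        0
add column returned_times_pending = t['returned'] * t['pending']:
status  pending  returned  shipped  returned_times_pending
item                                                      
chair        11         5        4                      55
pen          11         0        0                       0
Taking the mean of column 'returned_times_pending' gives 27.5.

27.5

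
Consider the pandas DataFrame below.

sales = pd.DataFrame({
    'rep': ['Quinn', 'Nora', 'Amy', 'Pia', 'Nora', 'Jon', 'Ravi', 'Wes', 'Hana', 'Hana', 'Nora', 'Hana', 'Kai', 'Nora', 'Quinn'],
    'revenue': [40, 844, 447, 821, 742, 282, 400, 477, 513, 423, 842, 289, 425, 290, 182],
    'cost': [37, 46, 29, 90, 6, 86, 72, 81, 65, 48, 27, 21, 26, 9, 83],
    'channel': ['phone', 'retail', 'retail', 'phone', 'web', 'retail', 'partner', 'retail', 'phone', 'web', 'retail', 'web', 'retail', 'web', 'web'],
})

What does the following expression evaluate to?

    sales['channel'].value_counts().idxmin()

partner

value_counts of channel:
channel
retail     6
web        5
phone      3
partner    1
Name: count, dtype: int64
So idxmin() = partner.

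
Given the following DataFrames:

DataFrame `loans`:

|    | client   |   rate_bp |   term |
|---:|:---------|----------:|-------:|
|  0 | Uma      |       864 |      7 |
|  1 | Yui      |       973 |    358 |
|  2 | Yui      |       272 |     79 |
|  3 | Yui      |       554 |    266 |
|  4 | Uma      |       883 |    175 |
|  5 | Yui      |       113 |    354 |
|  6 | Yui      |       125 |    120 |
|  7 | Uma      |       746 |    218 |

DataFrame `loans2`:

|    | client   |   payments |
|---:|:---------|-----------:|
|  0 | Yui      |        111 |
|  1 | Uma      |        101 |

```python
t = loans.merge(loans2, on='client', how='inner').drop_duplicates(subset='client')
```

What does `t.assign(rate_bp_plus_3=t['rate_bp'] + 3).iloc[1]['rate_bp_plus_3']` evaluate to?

merge on 'client' (how='inner') → 8 rows:
  client  rate_bp  term  payments
0    Uma      864     7       101
1    Yui      973   358       111
2    Yui      272    79       111
3    Yui      554   266       111
4    Uma      883   175       101
5    Yui      113   354       111
6    Yui      125   120       111
7    Uma      746   218       101
drop duplicate client (keep=first):
  client  rate_bp  term  payments
0    Uma      864     7       101
1    Yui      973   358       111
add column rate_bp_plus_3 = t['rate_bp'] + 3:
  client  rate_bp  term  payments  rate_bp_plus_3
0    Uma      864     7       101             867
1    Yui      973   358       111             976
value at position 1, column 'rate_bp_plus_3' → 976

976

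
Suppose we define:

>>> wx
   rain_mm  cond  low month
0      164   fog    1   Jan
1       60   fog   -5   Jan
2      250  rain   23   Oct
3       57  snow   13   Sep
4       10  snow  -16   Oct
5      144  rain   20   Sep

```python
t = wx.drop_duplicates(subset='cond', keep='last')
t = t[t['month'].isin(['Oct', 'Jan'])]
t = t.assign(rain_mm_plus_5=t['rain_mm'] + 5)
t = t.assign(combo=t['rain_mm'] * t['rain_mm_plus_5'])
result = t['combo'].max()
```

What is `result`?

drop duplicate cond (keep=last):
   rain_mm  cond  low month
1       60   fog   -5   Jan
4       10  snow  -16   Oct
5      144  rain   20   Sep
filter rows where month in ['Oct', 'Jan']:
   rain_mm  cond  low month
1       60   fog   -5   Jan
4       10  snow  -16   Oct
add column rain_mm_plus_5 = t['rain_mm'] + 5:
   rain_mm  cond  low month  rain_mm_plus_5
1       60   fog   -5   Jan              65
4       10  snow  -16   Oct              15
add column combo = t['rain_mm'] * t['rain_mm_plus_5']:
   rain_mm  cond  low month  rain_mm_plus_5  combo
1       60   fog   -5   Jan              65   3900
4       10  snow  -16   Oct              15    150
Then the max of column 'combo': 3900

3900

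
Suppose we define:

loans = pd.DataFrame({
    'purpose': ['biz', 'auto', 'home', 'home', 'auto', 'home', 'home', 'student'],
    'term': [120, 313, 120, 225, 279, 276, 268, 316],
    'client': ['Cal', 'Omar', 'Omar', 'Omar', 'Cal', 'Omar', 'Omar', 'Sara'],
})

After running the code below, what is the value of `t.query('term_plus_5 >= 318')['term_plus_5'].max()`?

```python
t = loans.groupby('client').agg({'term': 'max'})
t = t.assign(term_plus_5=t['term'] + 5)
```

group by client, max of term:
        term
client      
Cal      279
Omar     313
Sara     316
add column term_plus_5 = t['term'] + 5:
        term  term_plus_5
client                   
Cal      279          284
Omar     313          318
Sara     316          321
filter rows where term_plus_5 >= 318:
        term  term_plus_5
client                   
Omar     313          318
Sara     316          321
Then the max of column 'term_plus_5': 321

321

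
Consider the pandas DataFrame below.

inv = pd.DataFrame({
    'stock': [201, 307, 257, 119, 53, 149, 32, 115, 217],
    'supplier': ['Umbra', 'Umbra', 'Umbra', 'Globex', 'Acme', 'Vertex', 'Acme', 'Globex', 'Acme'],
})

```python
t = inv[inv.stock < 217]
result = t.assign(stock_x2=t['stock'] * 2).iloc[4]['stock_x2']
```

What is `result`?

filter rows where stock < 217:
   stock supplier
0    201    Umbra
3    119   Globex
4     53     Acme
5    149   Vertex
6     32     Acme
7    115   Globex
add column stock_x2 = t['stock'] * 2:
   stock supplier  stock_x2
0    201    Umbra       402
3    119   Globex       238
4     53     Acme       106
5    149   Vertex       298
6     32     Acme        64
7    115   Globex       230
value at position 4, column 'stock_x2' → 64

64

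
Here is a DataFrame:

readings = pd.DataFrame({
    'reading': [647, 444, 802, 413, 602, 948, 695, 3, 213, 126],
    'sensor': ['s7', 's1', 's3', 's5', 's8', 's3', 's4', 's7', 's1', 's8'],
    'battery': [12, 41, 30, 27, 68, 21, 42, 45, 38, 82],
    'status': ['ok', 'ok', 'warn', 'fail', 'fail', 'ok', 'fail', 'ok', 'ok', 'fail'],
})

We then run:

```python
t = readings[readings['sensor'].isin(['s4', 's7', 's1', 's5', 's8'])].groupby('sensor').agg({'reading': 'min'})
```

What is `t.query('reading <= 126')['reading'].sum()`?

filter rows where sensor in ['s4', 's7', 's1', 's5', 's8']:
   reading sensor  battery status
0      647     s7       12     ok
1      444     s1       41     ok
3      413     s5       27   fail
4      602     s8       68   fail
6      695     s4       42   fail
7        3     s7       45     ok
8      213     s1       38     ok
9      126     s8       82   fail
group by sensor, min of reading:
        reading
sensor         
s1          213
s4          695
s5          413
s7            3
s8          126
filter rows where reading <= 126:
        reading
sensor         
s7            3
s8          126

129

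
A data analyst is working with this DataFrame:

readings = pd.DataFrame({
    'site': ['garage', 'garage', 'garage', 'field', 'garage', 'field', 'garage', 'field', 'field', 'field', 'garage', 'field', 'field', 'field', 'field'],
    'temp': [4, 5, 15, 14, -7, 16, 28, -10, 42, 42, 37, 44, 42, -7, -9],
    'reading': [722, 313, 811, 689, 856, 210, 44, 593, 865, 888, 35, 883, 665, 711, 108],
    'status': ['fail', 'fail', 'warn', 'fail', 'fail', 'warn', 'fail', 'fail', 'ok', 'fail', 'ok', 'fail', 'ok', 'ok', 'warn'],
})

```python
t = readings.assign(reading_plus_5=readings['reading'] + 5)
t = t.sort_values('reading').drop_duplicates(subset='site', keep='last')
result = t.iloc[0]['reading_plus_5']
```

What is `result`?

861

add column reading_plus_5 = readings['reading'] + 5:
      site  temp  reading status  reading_plus_5
0   garage     4      722   fail             727
1   garage     5      313   fail             318
2   garage    15      811   warn             816
3    field    14      689   fail             694
4   garage    -7      856   fail             861
5    field    16      210   warn             215
6   garage    28       44   fail              49
7    field   -10      593   fail             598
8    field    42      865     ok             870
9    field    42      888   fail             893
10  garage    37       35     ok              40
11   field    44      883   fail             888
12   field    42      665     ok             670
13   field    -7      711     ok             716
14   field    -9      108   warn             113
sort by reading:
      site  temp  reading status  reading_plus_5
10  garage    37       35     ok              40
6   garage    28       44   fail              49
14   field    -9      108   warn             113
5    field    16      210   warn             215
1   garage     5      313   fail             318
7    field   -10      593   fail             598
12   field    42      665     ok             670
3    field    14      689   fail             694
13   field    -7      711     ok             716
0   garage     4      722   fail             727
2   garage    15      811   warn             816
4   garage    -7      856   fail             861
8    field    42      865     ok             870
11   field    44      883   fail             888
9    field    42      888   fail             893
drop duplicate site (keep=last):
     site  temp  reading status  reading_plus_5
4  garage    -7      856   fail             861
9   field    42      888   fail             893
Finally, value at position 0, column 'reading_plus_5' = 861.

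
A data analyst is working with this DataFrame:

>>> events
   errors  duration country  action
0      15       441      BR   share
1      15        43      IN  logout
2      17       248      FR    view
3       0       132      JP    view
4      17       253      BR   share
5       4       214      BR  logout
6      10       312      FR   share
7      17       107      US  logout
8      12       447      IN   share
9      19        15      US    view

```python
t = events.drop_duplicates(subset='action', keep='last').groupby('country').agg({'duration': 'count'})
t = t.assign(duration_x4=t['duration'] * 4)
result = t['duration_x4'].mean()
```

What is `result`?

6.0

drop duplicate action (keep=last):
   errors  duration country  action
7      17       107      US  logout
8      12       447      IN   share
9      19        15      US    view
group by country, count of duration:
         duration
country          
IN              1
US              2
add column duration_x4 = t['duration'] * 4:
         duration  duration_x4
country                       
IN              1            4
US              2            8
mean of column 'duration_x4' → 6.0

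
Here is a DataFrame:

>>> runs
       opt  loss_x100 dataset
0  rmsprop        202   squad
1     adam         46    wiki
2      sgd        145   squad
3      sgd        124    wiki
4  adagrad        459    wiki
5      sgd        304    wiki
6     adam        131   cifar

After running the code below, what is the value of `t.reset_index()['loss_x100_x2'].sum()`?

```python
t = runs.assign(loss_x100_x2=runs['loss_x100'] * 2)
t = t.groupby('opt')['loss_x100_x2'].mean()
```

add column loss_x100_x2 = runs['loss_x100'] * 2:
       opt  loss_x100 dataset  loss_x100_x2
0  rmsprop        202   squad           404
1     adam         46    wiki            92
2      sgd        145   squad           290
3      sgd        124    wiki           248
4  adagrad        459    wiki           918
5      sgd        304    wiki           608
6     adam        131   cifar           262
group by opt, mean of loss_x100_x2:
opt
adagrad    918.0
adam       177.0
rmsprop    404.0
sgd        382.0
Name: loss_x100_x2, dtype: float64
reset_index():
       opt  loss_x100_x2
0  adagrad         918.0
1     adam         177.0
2  rmsprop         404.0
3      sgd         382.0
Reading off the sum of column 'loss_x100_x2', we get 1881.0.

1881.0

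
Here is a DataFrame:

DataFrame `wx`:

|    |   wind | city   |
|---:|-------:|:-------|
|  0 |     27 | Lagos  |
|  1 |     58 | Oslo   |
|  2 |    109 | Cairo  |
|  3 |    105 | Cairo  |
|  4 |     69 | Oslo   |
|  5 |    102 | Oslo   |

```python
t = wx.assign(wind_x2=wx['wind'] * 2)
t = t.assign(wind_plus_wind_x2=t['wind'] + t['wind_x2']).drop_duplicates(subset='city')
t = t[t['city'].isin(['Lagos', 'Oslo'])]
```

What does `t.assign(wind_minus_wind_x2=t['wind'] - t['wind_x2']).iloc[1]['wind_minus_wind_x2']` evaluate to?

-58

add column wind_x2 = wx['wind'] * 2:
   wind   city  wind_x2
0    27  Lagos       54
1    58   Oslo      116
2   109  Cairo      218
3   105  Cairo      210
4    69   Oslo      138
5   102   Oslo      204
add column wind_plus_wind_x2 = t['wind'] + t['wind_x2']:
   wind   city  wind_x2  wind_plus_wind_x2
0    27  Lagos       54                 81
1    58   Oslo      116                174
2   109  Cairo      218                327
3   105  Cairo      210                315
4    69   Oslo      138                207
5   102   Oslo      204                306
drop duplicate city (keep=first):
   wind   city  wind_x2  wind_plus_wind_x2
0    27  Lagos       54                 81
1    58   Oslo      116                174
2   109  Cairo      218                327
filter rows where city in ['Lagos', 'Oslo']:
   wind   city  wind_x2  wind_plus_wind_x2
0    27  Lagos       54                 81
1    58   Oslo      116                174
add column wind_minus_wind_x2 = t['wind'] - t['wind_x2']:
   wind   city  wind_x2  wind_plus_wind_x2  wind_minus_wind_x2
0    27  Lagos       54                 81                 -27
1    58   Oslo      116                174                 -58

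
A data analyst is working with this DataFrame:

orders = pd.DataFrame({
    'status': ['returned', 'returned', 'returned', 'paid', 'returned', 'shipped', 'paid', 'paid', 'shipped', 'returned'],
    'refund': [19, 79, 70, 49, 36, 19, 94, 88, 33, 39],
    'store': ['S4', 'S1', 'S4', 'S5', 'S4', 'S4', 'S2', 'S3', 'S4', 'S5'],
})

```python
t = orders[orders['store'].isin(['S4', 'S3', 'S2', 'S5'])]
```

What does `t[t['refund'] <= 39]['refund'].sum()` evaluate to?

filter rows where store in ['S4', 'S3', 'S2', 'S5']:
     status  refund store
0  returned      19    S4
2  returned      70    S4
3      paid      49    S5
4  returned      36    S4
5   shipped      19    S4
6      paid      94    S2
7      paid      88    S3
8   shipped      33    S4
9  returned      39    S5
filter rows where refund <= 39:
     status  refund store
0  returned      19    S4
4  returned      36    S4
5   shipped      19    S4
8   shipped      33    S4
9  returned      39    S5
Finally, sum of column 'refund' = 146.

146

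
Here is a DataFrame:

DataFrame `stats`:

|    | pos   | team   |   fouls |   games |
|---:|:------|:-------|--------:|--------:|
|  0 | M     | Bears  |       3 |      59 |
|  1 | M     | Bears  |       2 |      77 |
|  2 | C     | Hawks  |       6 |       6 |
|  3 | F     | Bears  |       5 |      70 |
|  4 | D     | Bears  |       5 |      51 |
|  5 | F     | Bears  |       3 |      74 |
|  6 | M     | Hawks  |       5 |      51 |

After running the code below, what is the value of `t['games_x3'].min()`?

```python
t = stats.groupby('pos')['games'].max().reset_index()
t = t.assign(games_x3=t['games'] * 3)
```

18

group by pos, max of games:
pos
C     6
D    51
F    74
M    77
Name: games, dtype: int64
reset_index():
  pos  games
0   C      6
1   D     51
2   F     74
3   M     77
add column games_x3 = t['games'] * 3:
  pos  games  games_x3
0   C      6        18
1   D     51       153
2   F     74       222
3   M     77       231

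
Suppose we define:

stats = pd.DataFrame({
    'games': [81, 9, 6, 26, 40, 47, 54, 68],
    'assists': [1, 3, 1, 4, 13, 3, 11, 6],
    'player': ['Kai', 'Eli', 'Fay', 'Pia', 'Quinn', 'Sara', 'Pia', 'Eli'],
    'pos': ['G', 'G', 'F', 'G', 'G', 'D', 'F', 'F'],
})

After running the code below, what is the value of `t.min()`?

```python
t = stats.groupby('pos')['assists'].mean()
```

3.0

group by pos, mean of assists:
pos
D    3.00
F    6.00
G    5.25
Name: assists, dtype: float64
min of the resulting series → 3.0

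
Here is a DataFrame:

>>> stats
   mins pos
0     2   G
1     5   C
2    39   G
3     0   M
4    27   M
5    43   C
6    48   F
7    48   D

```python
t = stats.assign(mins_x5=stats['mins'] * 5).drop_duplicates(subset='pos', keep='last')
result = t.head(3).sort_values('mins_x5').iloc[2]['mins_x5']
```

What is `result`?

add column mins_x5 = stats['mins'] * 5:
   mins pos  mins_x5
0     2   G       10
1     5   C       25
2    39   G      195
3     0   M        0
4    27   M      135
5    43   C      215
6    48   F      240
7    48   D      240
drop duplicate pos (keep=last):
   mins pos  mins_x5
2    39   G      195
4    27   M      135
5    43   C      215
6    48   F      240
7    48   D      240
take first 3 rows:
   mins pos  mins_x5
2    39   G      195
4    27   M      135
5    43   C      215
sort by mins_x5:
   mins pos  mins_x5
4    27   M      135
2    39   G      195
5    43   C      215
Reading off the value at position 2, column 'mins_x5', we get 215.

215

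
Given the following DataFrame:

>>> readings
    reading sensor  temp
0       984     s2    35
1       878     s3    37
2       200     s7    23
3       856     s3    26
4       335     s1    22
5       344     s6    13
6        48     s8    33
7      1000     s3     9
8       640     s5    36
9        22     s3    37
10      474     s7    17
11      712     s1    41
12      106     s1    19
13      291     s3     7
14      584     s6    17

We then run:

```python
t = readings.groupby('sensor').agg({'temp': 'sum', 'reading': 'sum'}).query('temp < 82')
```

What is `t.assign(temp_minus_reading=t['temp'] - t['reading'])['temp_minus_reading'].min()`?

group by sensor: sum(temp), sum(reading):
        temp  reading
sensor               
s1        82     1153
s2        35      984
s3       116     3047
s5        36      640
s6        30      928
s7        40      674
s8        33       48
filter rows where temp < 82:
        temp  reading
sensor               
s2        35      984
s5        36      640
s6        30      928
s7        40      674
s8        33       48
add column temp_minus_reading = t['temp'] - t['reading']:
        temp  reading  temp_minus_reading
sensor                                   
s2        35      984                -949
s5        36      640                -604
s6        30      928                -898
s7        40      674                -634
s8        33       48                 -15
Hence -949.

-949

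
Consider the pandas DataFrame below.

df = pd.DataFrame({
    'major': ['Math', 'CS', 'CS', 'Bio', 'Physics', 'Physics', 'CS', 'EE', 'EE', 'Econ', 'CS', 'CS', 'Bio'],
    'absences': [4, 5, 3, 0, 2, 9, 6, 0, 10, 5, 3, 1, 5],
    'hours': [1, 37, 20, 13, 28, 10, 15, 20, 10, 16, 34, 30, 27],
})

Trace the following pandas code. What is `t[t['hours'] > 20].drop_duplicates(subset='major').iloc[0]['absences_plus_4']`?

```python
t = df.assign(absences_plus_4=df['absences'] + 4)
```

add column absences_plus_4 = df['absences'] + 4:
      major  absences  hours  absences_plus_4
0      Math         4      1                8
1        CS         5     37                9
2        CS         3     20                7
3       Bio         0     13                4
4   Physics         2     28                6
5   Physics         9     10               13
6        CS         6     15               10
7        EE         0     20                4
8        EE        10     10               14
9      Econ         5     16                9
10       CS         3     34                7
11       CS         1     30                5
12      Bio         5     27                9
filter rows where hours > 20:
      major  absences  hours  absences_plus_4
1        CS         5     37                9
4   Physics         2     28                6
10       CS         3     34                7
11       CS         1     30                5
12      Bio         5     27                9
drop duplicate major (keep=first):
      major  absences  hours  absences_plus_4
1        CS         5     37                9
4   Physics         2     28                6
12      Bio         5     27                9

9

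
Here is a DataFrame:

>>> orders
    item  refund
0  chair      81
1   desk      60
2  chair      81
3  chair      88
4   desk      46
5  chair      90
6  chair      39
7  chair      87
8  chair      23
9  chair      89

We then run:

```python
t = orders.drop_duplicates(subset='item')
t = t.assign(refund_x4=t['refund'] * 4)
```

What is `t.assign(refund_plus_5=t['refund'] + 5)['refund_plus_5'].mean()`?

drop duplicate item (keep=first):
    item  refund
0  chair      81
1   desk      60
add column refund_x4 = t['refund'] * 4:
    item  refund  refund_x4
0  chair      81        324
1   desk      60        240
add column refund_plus_5 = t['refund'] + 5:
    item  refund  refund_x4  refund_plus_5
0  chair      81        324             86
1   desk      60        240             65
The mean of column 'refund_plus_5' is 75.5.

75.5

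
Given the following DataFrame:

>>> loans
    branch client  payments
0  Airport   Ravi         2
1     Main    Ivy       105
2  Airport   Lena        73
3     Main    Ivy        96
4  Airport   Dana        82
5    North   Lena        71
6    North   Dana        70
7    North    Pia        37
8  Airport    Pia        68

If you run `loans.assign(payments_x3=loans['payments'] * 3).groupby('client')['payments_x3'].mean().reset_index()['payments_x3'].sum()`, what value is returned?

909.0

add column payments_x3 = loans['payments'] * 3:
    branch client  payments  payments_x3
0  Airport   Ravi         2            6
1     Main    Ivy       105          315
2  Airport   Lena        73          219
3     Main    Ivy        96          288
4  Airport   Dana        82          246
5    North   Lena        71          213
6    North   Dana        70          210
7    North    Pia        37          111
8  Airport    Pia        68          204
group by client, mean of payments_x3:
client
Dana    228.0
Ivy     301.5
Lena    216.0
Pia     157.5
Ravi      6.0
Name: payments_x3, dtype: float64
reset_index():
  client  payments_x3
0   Dana        228.0
1    Ivy        301.5
2   Lena        216.0
3    Pia        157.5
4   Ravi          6.0
sum of column 'payments_x3' → 909.0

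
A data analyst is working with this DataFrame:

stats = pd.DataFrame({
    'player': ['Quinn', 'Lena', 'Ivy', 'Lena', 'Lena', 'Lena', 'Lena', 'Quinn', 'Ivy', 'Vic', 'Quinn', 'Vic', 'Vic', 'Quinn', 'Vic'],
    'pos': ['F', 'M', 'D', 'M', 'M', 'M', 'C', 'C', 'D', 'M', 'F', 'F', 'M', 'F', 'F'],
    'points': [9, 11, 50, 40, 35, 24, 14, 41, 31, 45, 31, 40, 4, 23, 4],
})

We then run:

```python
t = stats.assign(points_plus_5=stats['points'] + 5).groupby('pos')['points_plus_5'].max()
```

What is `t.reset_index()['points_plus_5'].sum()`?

196

add column points_plus_5 = stats['points'] + 5:
   player pos  points  points_plus_5
0   Quinn   F       9             14
1    Lena   M      11             16
2     Ivy   D      50             55
3    Lena   M      40             45
4    Lena   M      35             40
5    Lena   M      24             29
6    Lena   C      14             19
7   Quinn   C      41             46
8     Ivy   D      31             36
9     Vic   M      45             50
10  Quinn   F      31             36
11    Vic   F      40             45
12    Vic   M       4              9
13  Quinn   F      23             28
14    Vic   F       4              9
group by pos, max of points_plus_5:
pos
C    46
D    55
F    45
M    50
Name: points_plus_5, dtype: int64
reset_index():
  pos  points_plus_5
0   C             46
1   D             55
2   F             45
3   M             50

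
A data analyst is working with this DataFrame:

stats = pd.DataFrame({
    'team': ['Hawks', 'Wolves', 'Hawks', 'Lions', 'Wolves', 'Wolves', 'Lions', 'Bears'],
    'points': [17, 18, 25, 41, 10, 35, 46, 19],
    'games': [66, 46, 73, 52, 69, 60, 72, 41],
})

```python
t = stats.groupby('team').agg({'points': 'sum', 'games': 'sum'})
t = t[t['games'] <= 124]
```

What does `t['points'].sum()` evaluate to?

106

group by team: sum(points), sum(games):
        points  games
team                 
Bears       19     41
Hawks       42    139
Lions       87    124
Wolves      63    175
filter rows where games <= 124:
       points  games
team                
Bears      19     41
Lions      87    124
Finally, sum of column 'points' = 106.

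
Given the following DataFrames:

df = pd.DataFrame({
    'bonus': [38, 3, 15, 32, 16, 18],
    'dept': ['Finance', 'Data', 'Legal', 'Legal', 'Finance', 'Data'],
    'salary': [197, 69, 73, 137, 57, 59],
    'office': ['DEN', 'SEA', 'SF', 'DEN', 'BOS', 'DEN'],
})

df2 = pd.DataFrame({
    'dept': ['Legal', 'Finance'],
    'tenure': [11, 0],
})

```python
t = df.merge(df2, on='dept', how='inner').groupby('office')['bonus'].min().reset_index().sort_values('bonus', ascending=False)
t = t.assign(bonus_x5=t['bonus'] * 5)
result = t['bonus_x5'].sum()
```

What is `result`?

315

merge on 'dept' (how='inner') → 4 rows:
   bonus     dept  salary office  tenure
0     38  Finance     197    DEN       0
1     15    Legal      73     SF      11
2     32    Legal     137    DEN      11
3     16  Finance      57    BOS       0
group by office, min of bonus:
office
BOS    16
DEN    32
SF     15
Name: bonus, dtype: int64
reset_index():
  office  bonus
0    BOS     16
1    DEN     32
2     SF     15
sort by bonus descending:
  office  bonus
1    DEN     32
0    BOS     16
2     SF     15
add column bonus_x5 = t['bonus'] * 5:
  office  bonus  bonus_x5
1    DEN     32       160
0    BOS     16        80
2     SF     15        75
Taking the sum of column 'bonus_x5' gives 315.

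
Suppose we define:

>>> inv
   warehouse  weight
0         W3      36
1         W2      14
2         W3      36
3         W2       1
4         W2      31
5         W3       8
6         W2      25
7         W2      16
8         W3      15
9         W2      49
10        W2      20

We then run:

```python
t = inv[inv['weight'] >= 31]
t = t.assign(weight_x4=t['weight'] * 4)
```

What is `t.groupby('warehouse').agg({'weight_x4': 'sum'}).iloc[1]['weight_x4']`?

288

filter rows where weight >= 31:
  warehouse  weight
0        W3      36
2        W3      36
4        W2      31
9        W2      49
add column weight_x4 = t['weight'] * 4:
  warehouse  weight  weight_x4
0        W3      36        144
2        W3      36        144
4        W2      31        124
9        W2      49        196
group by warehouse, sum of weight_x4:
           weight_x4
warehouse           
W2               320
W3               288
Hence 288.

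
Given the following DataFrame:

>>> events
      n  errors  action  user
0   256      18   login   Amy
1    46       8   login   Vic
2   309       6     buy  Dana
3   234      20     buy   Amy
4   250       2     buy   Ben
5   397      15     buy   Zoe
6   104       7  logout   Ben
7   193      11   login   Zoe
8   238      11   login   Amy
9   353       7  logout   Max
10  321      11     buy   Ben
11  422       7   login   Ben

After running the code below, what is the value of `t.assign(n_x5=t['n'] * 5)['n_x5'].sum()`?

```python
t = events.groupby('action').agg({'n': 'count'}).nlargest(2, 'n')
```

group by action, count of n:
        n
action   
buy     5
login   5
logout  2
take 2 rows with largest n:
        n
action   
buy     5
login   5
add column n_x5 = t['n'] * 5:
        n  n_x5
action         
buy     5    25
login   5    25

50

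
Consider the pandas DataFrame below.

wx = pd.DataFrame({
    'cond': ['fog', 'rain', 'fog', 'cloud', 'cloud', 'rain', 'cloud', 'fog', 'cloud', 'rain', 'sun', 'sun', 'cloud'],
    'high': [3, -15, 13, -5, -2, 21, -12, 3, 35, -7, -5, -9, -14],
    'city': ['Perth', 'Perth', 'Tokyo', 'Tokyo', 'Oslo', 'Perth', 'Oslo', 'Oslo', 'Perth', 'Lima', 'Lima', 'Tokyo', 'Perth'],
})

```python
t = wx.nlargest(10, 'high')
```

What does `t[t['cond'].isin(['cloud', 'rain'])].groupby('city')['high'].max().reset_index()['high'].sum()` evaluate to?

21

take 10 rows with largest high:
     cond  high   city
8   cloud    35  Perth
5    rain    21  Perth
2     fog    13  Tokyo
0     fog     3  Perth
7     fog     3   Oslo
4   cloud    -2   Oslo
3   cloud    -5  Tokyo
10    sun    -5   Lima
9    rain    -7   Lima
11    sun    -9  Tokyo
filter rows where cond in ['cloud', 'rain']:
    cond  high   city
8  cloud    35  Perth
5   rain    21  Perth
4  cloud    -2   Oslo
3  cloud    -5  Tokyo
9   rain    -7   Lima
group by city, max of high:
city
Lima     -7
Oslo     -2
Perth    35
Tokyo    -5
Name: high, dtype: int64
reset_index():
    city  high
0   Lima    -7
1   Oslo    -2
2  Perth    35
3  Tokyo    -5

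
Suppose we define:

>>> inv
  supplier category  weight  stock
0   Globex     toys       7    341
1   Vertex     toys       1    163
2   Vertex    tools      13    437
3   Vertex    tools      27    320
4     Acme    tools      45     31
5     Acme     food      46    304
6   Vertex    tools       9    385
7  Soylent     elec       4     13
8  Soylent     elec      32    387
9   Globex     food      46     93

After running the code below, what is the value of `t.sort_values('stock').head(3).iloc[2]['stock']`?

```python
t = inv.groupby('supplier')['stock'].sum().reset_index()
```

434

group by supplier, sum of stock:
supplier
Acme        335
Globex      434
Soylent     400
Vertex     1305
Name: stock, dtype: int64
reset_index():
  supplier  stock
0     Acme    335
1   Globex    434
2  Soylent    400
3   Vertex   1305
sort by stock:
  supplier  stock
0     Acme    335
2  Soylent    400
1   Globex    434
3   Vertex   1305
take first 3 rows:
  supplier  stock
0     Acme    335
2  Soylent    400
1   Globex    434
value at position 2, column 'stock' → 434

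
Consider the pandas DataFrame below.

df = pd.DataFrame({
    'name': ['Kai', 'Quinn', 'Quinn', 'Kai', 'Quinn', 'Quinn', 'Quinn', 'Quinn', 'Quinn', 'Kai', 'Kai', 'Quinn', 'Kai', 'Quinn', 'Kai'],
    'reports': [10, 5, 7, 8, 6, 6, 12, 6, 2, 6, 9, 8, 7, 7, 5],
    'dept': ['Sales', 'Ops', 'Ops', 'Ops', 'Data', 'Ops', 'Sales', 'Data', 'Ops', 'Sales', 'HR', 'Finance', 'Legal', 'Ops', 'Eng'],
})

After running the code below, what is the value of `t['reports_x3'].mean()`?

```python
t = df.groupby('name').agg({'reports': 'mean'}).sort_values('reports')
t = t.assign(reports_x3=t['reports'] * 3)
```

21.0833333333

group by name, mean of reports:
        reports
name           
Kai    7.500000
Quinn  6.555556
sort by reports:
        reports
name           
Quinn  6.555556
Kai    7.500000
add column reports_x3 = t['reports'] * 3:
        reports  reports_x3
name                       
Quinn  6.555556   19.666667
Kai    7.500000   22.500000
The mean of column 'reports_x3' is 21.0833333333.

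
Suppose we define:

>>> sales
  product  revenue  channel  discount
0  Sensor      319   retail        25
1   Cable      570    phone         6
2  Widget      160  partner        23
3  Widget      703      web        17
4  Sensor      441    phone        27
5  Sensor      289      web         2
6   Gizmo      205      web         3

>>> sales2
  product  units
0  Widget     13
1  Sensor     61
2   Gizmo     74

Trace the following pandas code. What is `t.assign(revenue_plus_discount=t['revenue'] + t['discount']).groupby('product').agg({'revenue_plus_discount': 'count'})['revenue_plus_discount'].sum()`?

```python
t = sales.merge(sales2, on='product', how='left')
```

7

merge on 'product' (how='left') → 7 rows:
  product  revenue  channel  discount  units
0  Sensor      319   retail        25   61.0
1   Cable      570    phone         6    NaN
2  Widget      160  partner        23   13.0
3  Widget      703      web        17   13.0
4  Sensor      441    phone        27   61.0
5  Sensor      289      web         2   61.0
6   Gizmo      205      web         3   74.0
add column revenue_plus_discount = t['revenue'] + t['discount']:
  product  revenue  channel  discount  units  revenue_plus_discount
0  Sensor      319   retail        25   61.0                    344
1   Cable      570    phone         6    NaN                    576
2  Widget      160  partner        23   13.0                    183
3  Widget      703      web        17   13.0                    720
4  Sensor      441    phone        27   61.0                    468
5  Sensor      289      web         2   61.0                    291
6   Gizmo      205      web         3   74.0                    208
group by product, count of revenue_plus_discount:
         revenue_plus_discount
product                       
Cable                        1
Gizmo                        1
Sensor                       3
Widget                       2
Hence 7.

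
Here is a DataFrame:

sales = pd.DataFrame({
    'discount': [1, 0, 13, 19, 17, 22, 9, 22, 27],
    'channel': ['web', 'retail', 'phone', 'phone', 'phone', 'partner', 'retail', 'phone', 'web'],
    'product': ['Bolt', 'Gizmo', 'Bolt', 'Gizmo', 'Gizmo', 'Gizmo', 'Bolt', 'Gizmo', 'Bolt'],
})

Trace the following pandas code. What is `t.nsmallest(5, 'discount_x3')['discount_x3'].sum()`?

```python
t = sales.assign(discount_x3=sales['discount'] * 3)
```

add column discount_x3 = sales['discount'] * 3:
   discount  channel product  discount_x3
0         1      web    Bolt            3
1         0   retail   Gizmo            0
2        13    phone    Bolt           39
3        19    phone   Gizmo           57
4        17    phone   Gizmo           51
5        22  partner   Gizmo           66
6         9   retail    Bolt           27
7        22    phone   Gizmo           66
8        27      web    Bolt           81
take 5 rows with smallest discount_x3:
   discount channel product  discount_x3
1         0  retail   Gizmo            0
0         1     web    Bolt            3
6         9  retail    Bolt           27
2        13   phone    Bolt           39
4        17   phone   Gizmo           51
Taking the sum of column 'discount_x3' gives 120.

120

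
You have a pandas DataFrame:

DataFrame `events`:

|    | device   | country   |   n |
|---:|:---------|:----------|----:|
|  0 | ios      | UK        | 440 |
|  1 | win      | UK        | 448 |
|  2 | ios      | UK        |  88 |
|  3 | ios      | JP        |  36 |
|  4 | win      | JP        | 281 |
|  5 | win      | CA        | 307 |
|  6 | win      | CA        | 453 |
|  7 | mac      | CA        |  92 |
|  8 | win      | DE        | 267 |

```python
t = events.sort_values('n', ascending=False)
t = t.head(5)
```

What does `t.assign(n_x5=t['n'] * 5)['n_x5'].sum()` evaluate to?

sort by n descending:
  device country    n
6    win      CA  453
1    win      UK  448
0    ios      UK  440
5    win      CA  307
4    win      JP  281
8    win      DE  267
7    mac      CA   92
2    ios      UK   88
3    ios      JP   36
take first 5 rows:
  device country    n
6    win      CA  453
1    win      UK  448
0    ios      UK  440
5    win      CA  307
4    win      JP  281
add column n_x5 = t['n'] * 5:
  device country    n  n_x5
6    win      CA  453  2265
1    win      UK  448  2240
0    ios      UK  440  2200
5    win      CA  307  1535
4    win      JP  281  1405
The sum of column 'n_x5' is 9645.

9645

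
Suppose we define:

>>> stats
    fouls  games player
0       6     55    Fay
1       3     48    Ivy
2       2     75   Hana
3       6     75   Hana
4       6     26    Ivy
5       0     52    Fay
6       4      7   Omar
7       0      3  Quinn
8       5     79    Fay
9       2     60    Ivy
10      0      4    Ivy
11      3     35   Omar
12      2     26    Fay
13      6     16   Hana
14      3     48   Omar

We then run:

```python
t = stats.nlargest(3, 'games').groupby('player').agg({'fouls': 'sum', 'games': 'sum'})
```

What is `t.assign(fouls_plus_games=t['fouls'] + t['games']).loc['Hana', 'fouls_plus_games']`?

158

take 3 rows with largest games:
   fouls  games player
8      5     79    Fay
2      2     75   Hana
3      6     75   Hana
group by player: sum(fouls), sum(games):
        fouls  games
player              
Fay         5     79
Hana        8    150
add column fouls_plus_games = t['fouls'] + t['games']:
        fouls  games  fouls_plus_games
player                                
Fay         5     79                84
Hana        8    150               158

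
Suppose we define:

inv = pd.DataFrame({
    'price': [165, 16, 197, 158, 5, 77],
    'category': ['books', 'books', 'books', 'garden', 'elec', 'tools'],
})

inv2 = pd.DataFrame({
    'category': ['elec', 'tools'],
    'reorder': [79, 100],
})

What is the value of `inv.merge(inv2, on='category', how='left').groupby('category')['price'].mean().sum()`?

merge on 'category' (how='left') → 6 rows:
   price category  reorder
0    165    books      NaN
1     16    books      NaN
2    197    books      NaN
3    158   garden      NaN
4      5     elec     79.0
5     77    tools    100.0
group by category, mean of price:
category
books     126.0
elec        5.0
garden    158.0
tools      77.0
Name: price, dtype: float64
Finally, sum of the resulting series = 366.0.

366.0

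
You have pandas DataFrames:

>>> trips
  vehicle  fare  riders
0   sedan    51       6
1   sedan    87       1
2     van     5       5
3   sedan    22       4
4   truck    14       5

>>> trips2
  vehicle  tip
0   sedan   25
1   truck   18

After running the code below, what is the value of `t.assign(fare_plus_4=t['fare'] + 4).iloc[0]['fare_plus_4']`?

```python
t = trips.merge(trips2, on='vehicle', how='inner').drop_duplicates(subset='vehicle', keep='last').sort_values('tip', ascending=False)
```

26

merge on 'vehicle' (how='inner') → 4 rows:
  vehicle  fare  riders  tip
0   sedan    51       6   25
1   sedan    87       1   25
2   sedan    22       4   25
3   truck    14       5   18
drop duplicate vehicle (keep=last):
  vehicle  fare  riders  tip
2   sedan    22       4   25
3   truck    14       5   18
sort by tip descending:
  vehicle  fare  riders  tip
2   sedan    22       4   25
3   truck    14       5   18
add column fare_plus_4 = t['fare'] + 4:
  vehicle  fare  riders  tip  fare_plus_4
2   sedan    22       4   25           26
3   truck    14       5   18           18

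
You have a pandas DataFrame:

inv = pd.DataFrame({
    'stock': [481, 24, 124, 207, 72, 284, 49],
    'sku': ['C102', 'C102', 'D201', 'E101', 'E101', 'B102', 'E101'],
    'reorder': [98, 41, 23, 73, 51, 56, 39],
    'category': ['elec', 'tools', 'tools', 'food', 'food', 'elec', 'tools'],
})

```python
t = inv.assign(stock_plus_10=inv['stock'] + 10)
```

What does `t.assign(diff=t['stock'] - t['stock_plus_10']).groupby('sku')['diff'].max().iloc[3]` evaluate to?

-10

add column stock_plus_10 = inv['stock'] + 10:
   stock   sku  reorder category  stock_plus_10
0    481  C102       98     elec            491
1     24  C102       41    tools             34
2    124  D201       23    tools            134
3    207  E101       73     food            217
4     72  E101       51     food             82
5    284  B102       56     elec            294
6     49  E101       39    tools             59
add column diff = t['stock'] - t['stock_plus_10']:
   stock   sku  reorder category  stock_plus_10  diff
0    481  C102       98     elec            491   -10
1     24  C102       41    tools             34   -10
2    124  D201       23    tools            134   -10
3    207  E101       73     food            217   -10
4     72  E101       51     food             82   -10
5    284  B102       56     elec            294   -10
6     49  E101       39    tools             59   -10
group by sku, max of diff:
sku
B102   -10
C102   -10
D201   -10
E101   -10
Name: diff, dtype: int64
So iloc[3] = -10.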